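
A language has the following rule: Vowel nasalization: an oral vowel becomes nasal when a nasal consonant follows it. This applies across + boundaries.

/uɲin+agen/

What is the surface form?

[ũɲĩn+agẽn]

/u/ before nasal /ɲ/ → [ũ]
/i/ before nasal /n/ → [ĩ]
/e/ before nasal /n/ → [ẽ]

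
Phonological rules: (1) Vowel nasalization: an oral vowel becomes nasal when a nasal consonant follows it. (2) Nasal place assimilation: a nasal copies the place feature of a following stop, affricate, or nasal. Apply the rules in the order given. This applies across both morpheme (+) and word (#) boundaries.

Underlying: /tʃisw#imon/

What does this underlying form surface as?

Rule 1: /i/ before nasal /m/ → [ĩ]
Rule 1: /o/ before nasal /n/ → [õ]
After rule 1: tʃisw#ĩmõn
Rule 2: no segment meets the rule's conditions; no change.

[tʃisw#ĩmõn]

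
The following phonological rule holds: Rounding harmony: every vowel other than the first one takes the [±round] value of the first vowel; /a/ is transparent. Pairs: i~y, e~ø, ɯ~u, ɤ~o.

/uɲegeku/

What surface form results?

/e/ harmonizes with /u/ ([+round]) → [ø]
/e/ harmonizes with /u/ ([+round]) → [ø]

[uɲøgøku]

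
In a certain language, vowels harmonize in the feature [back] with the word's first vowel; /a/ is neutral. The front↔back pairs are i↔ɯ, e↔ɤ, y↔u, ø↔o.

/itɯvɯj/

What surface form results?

[itivij]

/ɯ/ harmonizes with /i/ ([-back]) → [i]
/ɯ/ harmonizes with /i/ ([-back]) → [i]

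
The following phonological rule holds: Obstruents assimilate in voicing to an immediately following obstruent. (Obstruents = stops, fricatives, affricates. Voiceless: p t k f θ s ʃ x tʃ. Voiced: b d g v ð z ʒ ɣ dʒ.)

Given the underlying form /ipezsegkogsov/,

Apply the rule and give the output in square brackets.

[ipessekkoksov]

/z/ before /s/ (voiceless) → [s]
/g/ before /k/ (voiceless) → [k]
/g/ before /s/ (voiceless) → [k]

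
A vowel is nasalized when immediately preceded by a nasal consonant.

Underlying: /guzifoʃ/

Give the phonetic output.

[guzifoʃ]

no segment meets the rule's conditions; no change.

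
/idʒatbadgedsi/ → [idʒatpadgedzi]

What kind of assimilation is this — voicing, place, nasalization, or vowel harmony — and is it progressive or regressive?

/b/→[p] /s/→[z].
Each target copies a feature from the preceding segment, so the direction is progressive.

voicing assimilation, progressive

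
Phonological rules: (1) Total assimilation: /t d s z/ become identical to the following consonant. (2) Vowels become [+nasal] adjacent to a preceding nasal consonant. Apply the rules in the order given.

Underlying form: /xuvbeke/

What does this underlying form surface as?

Rule 1: no segment meets the rule's conditions; no change.
After rule 1: xuvbeke
Rule 2: no segment meets the rule's conditions; no change.

[xuvbeke]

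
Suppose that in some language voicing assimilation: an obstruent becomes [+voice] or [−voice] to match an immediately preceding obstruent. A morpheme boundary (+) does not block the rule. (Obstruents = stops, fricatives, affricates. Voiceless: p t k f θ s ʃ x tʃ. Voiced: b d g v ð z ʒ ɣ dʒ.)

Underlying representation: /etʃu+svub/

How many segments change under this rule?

1

/v/ after /s/ (voiceless) → [f]
1 segment changes.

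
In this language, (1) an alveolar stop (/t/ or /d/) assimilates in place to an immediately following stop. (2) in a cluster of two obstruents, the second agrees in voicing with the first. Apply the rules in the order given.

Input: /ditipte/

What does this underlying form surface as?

[ditipte]

Rule 1: no segment meets the rule's conditions; no change.
After rule 1: ditipte
Rule 2: no segment meets the rule's conditions; no change.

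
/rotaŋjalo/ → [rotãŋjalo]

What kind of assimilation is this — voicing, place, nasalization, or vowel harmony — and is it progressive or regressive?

nasalization, regressive

/a/→[ã].
Each target copies a feature from the following segment, so the direction is regressive.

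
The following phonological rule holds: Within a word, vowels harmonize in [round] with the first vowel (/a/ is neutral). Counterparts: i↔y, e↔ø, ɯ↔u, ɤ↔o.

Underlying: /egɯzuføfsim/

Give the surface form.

[egɯzɯfefsim]

/u/ harmonizes with /e/ ([-round]) → [ɯ]
/ø/ harmonizes with /e/ ([-round]) → [e]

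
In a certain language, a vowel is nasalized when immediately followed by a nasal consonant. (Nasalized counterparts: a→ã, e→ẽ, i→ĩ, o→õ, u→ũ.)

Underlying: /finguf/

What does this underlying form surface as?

[fĩnguf]

/i/ before nasal /n/ → [ĩ]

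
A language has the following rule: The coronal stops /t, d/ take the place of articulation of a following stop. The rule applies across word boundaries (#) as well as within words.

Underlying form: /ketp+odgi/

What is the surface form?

[kepp+oggi]

/t/ before /p/ (labial) → [p]
/d/ before /g/ (velar) → [g]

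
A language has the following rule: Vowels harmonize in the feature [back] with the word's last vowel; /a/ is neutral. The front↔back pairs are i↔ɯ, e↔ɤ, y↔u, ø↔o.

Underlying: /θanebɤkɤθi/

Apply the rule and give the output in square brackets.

[θanebekeθi]

/ɤ/ harmonizes with /i/ ([-back]) → [e]
/ɤ/ harmonizes with /i/ ([-back]) → [e]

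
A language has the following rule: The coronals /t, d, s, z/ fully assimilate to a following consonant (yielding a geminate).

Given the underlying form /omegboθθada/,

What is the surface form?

[omegboθθada]

no segment meets the rule's conditions; no change.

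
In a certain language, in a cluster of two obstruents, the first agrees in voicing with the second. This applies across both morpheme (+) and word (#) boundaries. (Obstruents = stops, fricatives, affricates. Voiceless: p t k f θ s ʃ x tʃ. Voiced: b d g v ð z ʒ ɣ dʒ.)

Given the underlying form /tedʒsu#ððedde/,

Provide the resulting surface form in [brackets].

[tetʃsu#ððedde]

/dʒ/ before /s/ (voiceless) → [tʃ]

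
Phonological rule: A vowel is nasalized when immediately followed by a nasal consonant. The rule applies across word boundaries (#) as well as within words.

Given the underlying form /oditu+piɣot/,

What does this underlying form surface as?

[oditu+piɣot]

no segment meets the rule's conditions; no change.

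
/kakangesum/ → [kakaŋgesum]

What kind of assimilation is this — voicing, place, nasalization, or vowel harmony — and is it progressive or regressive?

/n/→[ŋ].
Each target copies a feature from the following segment, so the direction is regressive.

place assimilation, regressive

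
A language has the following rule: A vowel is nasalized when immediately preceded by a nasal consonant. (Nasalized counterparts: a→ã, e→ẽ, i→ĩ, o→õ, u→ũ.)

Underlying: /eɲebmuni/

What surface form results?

/e/ after nasal /ɲ/ → [ẽ]
/u/ after nasal /m/ → [ũ]
/i/ after nasal /n/ → [ĩ]

[eɲẽbmũnĩ]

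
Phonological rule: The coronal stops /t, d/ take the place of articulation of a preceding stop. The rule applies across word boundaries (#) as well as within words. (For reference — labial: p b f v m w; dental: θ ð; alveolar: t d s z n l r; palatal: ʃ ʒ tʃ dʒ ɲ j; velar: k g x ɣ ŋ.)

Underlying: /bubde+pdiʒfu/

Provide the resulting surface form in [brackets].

/d/ after /b/ (labial) → [b]
/d/ after /p/ (labial) → [b]

[bubbe+pbiʒfu]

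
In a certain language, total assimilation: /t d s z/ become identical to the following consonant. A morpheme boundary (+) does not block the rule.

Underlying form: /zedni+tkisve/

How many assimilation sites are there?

3

/d/ before /n/ → [n] (total assimilation)
/t/ before /k/ → [k] (total assimilation)
/s/ before /v/ → [v] (total assimilation)
3 segments change.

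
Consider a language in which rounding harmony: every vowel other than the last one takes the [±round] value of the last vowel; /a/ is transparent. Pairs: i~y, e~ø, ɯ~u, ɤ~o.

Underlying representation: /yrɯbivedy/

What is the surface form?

[yrubyvødy]

/ɯ/ harmonizes with /y/ ([+round]) → [u]
/i/ harmonizes with /y/ ([+round]) → [y]
/e/ harmonizes with /y/ ([+round]) → [ø]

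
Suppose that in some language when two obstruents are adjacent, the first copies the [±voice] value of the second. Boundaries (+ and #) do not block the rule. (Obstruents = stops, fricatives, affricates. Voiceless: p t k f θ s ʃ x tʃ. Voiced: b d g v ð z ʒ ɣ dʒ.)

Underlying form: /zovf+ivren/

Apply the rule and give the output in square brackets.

[zoff+ivren]

/v/ before /f/ (voiceless) → [f]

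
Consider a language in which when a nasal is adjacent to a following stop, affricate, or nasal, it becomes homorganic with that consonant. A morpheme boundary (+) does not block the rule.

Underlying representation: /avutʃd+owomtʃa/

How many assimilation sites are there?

/m/ before /tʃ/ (palatal) → [ɲ]
1 segment changes.

1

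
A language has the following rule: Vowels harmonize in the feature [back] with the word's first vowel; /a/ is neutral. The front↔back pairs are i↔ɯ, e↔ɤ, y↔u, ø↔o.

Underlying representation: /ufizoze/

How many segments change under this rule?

/i/ harmonizes with /u/ ([+back]) → [ɯ]
/e/ harmonizes with /u/ ([+back]) → [ɤ]
2 segments change.

2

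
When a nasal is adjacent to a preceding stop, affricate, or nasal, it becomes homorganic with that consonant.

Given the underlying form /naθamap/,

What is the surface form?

[naθamap]

no segment meets the rule's conditions; no change.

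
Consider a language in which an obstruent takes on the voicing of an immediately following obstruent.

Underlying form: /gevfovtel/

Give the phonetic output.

/v/ before /f/ (voiceless) → [f]
/v/ before /t/ (voiceless) → [f]

[geffoftel]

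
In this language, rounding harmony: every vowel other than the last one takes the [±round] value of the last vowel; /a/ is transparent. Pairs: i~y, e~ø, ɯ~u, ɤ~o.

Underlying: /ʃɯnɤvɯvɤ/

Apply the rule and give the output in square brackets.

no segment meets the rule's conditions; no change.

[ʃɯnɤvɯvɤ]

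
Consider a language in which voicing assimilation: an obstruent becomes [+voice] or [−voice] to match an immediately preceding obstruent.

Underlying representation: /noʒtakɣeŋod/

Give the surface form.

[noʒdakxeŋod]

/t/ after /ʒ/ (voiced) → [d]
/ɣ/ after /k/ (voiceless) → [x]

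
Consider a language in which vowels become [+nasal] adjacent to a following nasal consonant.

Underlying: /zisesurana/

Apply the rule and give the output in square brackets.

[zisesurãna]

/a/ before nasal /n/ → [ã]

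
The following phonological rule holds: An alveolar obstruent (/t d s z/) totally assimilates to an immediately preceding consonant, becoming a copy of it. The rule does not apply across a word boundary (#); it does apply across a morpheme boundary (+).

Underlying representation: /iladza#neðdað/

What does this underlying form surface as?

[iladda#neððað]

/z/ after /d/ → [d] (total assimilation)
/d/ after /ð/ → [ð] (total assimilation)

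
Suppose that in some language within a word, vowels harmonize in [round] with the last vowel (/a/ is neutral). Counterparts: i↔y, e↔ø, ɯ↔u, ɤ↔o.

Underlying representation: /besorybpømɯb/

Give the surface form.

[besɤribpemɯb]

/o/ harmonizes with /ɯ/ ([-round]) → [ɤ]
/y/ harmonizes with /ɯ/ ([-round]) → [i]
/ø/ harmonizes with /ɯ/ ([-round]) → [e]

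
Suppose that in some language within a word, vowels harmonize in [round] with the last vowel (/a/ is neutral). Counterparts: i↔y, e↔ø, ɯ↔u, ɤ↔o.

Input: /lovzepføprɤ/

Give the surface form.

/o/ harmonizes with /ɤ/ ([-round]) → [ɤ]
/ø/ harmonizes with /ɤ/ ([-round]) → [e]

[lɤvzepfeprɤ]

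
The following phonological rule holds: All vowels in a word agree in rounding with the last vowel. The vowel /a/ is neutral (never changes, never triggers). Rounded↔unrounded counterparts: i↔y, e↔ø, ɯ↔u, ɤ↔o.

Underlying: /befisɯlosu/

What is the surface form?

/e/ harmonizes with /u/ ([+round]) → [ø]
/i/ harmonizes with /u/ ([+round]) → [y]
/ɯ/ harmonizes with /u/ ([+round]) → [u]

[bøfysulosu]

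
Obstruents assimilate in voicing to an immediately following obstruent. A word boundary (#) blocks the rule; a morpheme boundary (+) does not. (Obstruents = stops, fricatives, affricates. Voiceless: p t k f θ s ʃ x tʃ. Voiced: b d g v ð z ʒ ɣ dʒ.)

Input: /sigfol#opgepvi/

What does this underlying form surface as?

[sikfol#obgebvi]

/g/ before /f/ (voiceless) → [k]
/p/ before /g/ (voiced) → [b]
/p/ before /v/ (voiced) → [b]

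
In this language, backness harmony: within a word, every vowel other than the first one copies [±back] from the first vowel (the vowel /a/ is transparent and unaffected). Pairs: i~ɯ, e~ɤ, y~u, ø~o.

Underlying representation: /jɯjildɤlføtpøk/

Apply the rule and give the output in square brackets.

/i/ harmonizes with /ɯ/ ([+back]) → [ɯ]
/ø/ harmonizes with /ɯ/ ([+back]) → [o]
/ø/ harmonizes with /ɯ/ ([+back]) → [o]

[jɯjɯldɤlfotpok]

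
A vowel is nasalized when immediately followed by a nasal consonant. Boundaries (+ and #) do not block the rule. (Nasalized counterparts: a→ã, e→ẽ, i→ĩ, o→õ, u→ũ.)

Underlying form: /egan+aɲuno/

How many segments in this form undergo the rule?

/a/ before nasal /n/ → [ã]
/a/ before nasal /ɲ/ → [ã]
/u/ before nasal /n/ → [ũ]
3 segments change.

3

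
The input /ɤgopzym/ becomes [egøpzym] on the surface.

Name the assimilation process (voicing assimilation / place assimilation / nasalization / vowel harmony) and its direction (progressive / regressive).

vowel harmony, regressive

/ɤ/→[e] /o/→[ø].
Vowels agree with the last vowel, so the harmony is regressive.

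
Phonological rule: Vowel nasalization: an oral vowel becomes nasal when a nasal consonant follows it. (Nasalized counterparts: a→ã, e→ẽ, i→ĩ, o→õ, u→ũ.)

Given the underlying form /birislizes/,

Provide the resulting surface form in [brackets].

no segment meets the rule's conditions; no change.

[birislizes]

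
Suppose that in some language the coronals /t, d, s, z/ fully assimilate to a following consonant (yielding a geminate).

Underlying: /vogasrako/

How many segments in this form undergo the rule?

1

/s/ before /r/ → [r] (total assimilation)
1 segment changes.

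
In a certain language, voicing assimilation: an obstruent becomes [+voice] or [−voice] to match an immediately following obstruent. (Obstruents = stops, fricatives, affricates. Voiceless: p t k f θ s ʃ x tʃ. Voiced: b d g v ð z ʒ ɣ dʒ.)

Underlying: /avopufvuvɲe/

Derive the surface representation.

[avopuvvuvɲe]

/f/ before /v/ (voiced) → [v]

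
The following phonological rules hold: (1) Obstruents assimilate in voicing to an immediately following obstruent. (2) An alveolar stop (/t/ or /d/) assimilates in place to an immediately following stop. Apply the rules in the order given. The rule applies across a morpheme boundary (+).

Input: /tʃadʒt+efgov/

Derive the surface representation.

Rule 1: /dʒ/ before /t/ (voiceless) → [tʃ]
Rule 1: /f/ before /g/ (voiced) → [v]
After rule 1: tʃatʃt+evgov
Rule 2: no segment meets the rule's conditions; no change.

[tʃatʃt+evgov]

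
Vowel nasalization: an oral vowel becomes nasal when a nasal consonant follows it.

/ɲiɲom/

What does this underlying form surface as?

[ɲĩɲõm]

/i/ before nasal /ɲ/ → [ĩ]
/o/ before nasal /m/ → [õ]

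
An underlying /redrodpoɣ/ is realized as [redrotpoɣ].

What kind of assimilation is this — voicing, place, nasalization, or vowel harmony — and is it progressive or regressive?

/d/→[t].
Each target copies a feature from the following segment, so the direction is regressive.

voicing assimilation, regressive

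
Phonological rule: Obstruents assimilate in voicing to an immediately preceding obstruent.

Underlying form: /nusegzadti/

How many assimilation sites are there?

/t/ after /d/ (voiced) → [d]
1 segment changes.

1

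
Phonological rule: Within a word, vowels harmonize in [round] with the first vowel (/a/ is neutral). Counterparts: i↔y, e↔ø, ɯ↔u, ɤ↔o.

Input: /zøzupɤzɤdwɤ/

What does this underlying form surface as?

/ɤ/ harmonizes with /ø/ ([+round]) → [o]
/ɤ/ harmonizes with /ø/ ([+round]) → [o]
/ɤ/ harmonizes with /ø/ ([+round]) → [o]

[zøzupozodwo]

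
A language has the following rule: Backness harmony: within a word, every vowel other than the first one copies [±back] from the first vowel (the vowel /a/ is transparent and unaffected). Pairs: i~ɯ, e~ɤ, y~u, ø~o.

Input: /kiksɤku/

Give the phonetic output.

/ɤ/ harmonizes with /i/ ([-back]) → [e]
/u/ harmonizes with /i/ ([-back]) → [y]

[kikseky]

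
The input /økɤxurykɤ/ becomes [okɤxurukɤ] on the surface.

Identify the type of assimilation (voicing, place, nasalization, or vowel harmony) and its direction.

/ø/→[o] /y/→[u].
Vowels agree with the last vowel, so the harmony is regressive.

vowel harmony, regressive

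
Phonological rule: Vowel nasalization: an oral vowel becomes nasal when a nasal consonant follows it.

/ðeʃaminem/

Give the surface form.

/a/ before nasal /m/ → [ã]
/i/ before nasal /n/ → [ĩ]
/e/ before nasal /m/ → [ẽ]

[ðeʃãmĩnẽm]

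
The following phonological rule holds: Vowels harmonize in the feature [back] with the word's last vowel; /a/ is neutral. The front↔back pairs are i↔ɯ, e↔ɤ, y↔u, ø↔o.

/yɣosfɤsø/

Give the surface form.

/o/ harmonizes with /ø/ ([-back]) → [ø]
/ɤ/ harmonizes with /ø/ ([-back]) → [e]

[yɣøsfesø]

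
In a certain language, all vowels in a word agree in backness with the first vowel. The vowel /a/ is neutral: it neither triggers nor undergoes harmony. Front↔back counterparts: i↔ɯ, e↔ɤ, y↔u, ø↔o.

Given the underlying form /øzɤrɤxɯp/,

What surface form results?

/ɤ/ harmonizes with /ø/ ([-back]) → [e]
/ɤ/ harmonizes with /ø/ ([-back]) → [e]
/ɯ/ harmonizes with /ø/ ([-back]) → [i]

[øzerexip]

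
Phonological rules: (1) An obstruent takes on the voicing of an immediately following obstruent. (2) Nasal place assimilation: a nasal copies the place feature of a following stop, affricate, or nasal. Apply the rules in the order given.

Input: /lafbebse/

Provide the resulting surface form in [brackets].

Rule 1: /f/ before /b/ (voiced) → [v]
Rule 1: /b/ before /s/ (voiceless) → [p]
After rule 1: lavbepse
Rule 2: no segment meets the rule's conditions; no change.

[lavbepse]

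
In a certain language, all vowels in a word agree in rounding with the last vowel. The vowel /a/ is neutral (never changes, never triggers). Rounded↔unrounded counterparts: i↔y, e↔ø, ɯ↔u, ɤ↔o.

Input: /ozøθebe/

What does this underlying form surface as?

/o/ harmonizes with /e/ ([-round]) → [ɤ]
/ø/ harmonizes with /e/ ([-round]) → [e]

[ɤzeθebe]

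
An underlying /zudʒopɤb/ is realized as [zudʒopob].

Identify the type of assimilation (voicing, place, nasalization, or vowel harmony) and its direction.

vowel harmony, progressive

/ɤ/→[o].
Vowels agree with the first vowel, so the harmony is progressive.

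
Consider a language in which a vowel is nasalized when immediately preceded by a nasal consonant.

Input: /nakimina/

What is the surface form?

[nãkimĩnã]

/a/ after nasal /n/ → [ã]
/i/ after nasal /m/ → [ĩ]
/a/ after nasal /n/ → [ã]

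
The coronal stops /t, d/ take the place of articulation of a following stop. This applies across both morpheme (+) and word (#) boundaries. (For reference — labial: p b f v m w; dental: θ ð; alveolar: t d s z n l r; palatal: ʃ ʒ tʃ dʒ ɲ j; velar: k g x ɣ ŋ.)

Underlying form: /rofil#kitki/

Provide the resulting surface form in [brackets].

[rofil#kikki]

/t/ before /k/ (velar) → [k]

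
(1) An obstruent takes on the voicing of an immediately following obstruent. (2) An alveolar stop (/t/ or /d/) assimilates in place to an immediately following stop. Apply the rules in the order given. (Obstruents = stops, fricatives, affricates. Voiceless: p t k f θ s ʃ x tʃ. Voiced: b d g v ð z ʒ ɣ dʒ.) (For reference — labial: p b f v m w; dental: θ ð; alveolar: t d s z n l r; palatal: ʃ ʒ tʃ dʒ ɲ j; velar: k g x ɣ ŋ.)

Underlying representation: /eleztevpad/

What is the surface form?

Rule 1: /z/ before /t/ (voiceless) → [s]
Rule 1: /v/ before /p/ (voiceless) → [f]
After rule 1: elestefpad
Rule 2: no segment meets the rule's conditions; no change.

[elestefpad]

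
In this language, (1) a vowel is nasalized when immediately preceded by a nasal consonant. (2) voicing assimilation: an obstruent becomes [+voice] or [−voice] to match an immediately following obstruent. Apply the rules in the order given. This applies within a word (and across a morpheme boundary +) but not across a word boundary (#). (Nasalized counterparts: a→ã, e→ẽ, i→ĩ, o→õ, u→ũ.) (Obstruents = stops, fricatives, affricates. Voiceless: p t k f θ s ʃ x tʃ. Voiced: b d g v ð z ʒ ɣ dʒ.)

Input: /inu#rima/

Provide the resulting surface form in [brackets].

[inũ#rimã]

Rule 1: /u/ after nasal /n/ → [ũ]
Rule 1: /a/ after nasal /m/ → [ã]
After rule 1: inũ#rimã
Rule 2: no segment meets the rule's conditions; no change.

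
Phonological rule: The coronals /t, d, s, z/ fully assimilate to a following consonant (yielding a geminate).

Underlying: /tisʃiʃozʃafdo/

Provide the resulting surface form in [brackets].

/s/ before /ʃ/ → [ʃ] (total assimilation)
/z/ before /ʃ/ → [ʃ] (total assimilation)

[tiʃʃiʃoʃʃafdo]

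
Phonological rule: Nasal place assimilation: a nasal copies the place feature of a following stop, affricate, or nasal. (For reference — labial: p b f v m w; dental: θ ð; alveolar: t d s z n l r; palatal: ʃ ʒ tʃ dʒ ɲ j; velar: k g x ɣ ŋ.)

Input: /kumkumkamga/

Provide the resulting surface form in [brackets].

[kuŋkuŋkaŋga]

/m/ before /k/ (velar) → [ŋ]
/m/ before /k/ (velar) → [ŋ]
/m/ before /g/ (velar) → [ŋ]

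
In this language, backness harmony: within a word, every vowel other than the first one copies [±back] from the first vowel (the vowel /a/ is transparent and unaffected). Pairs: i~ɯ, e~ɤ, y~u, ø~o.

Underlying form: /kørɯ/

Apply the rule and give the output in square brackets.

/ɯ/ harmonizes with /ø/ ([-back]) → [i]

[køri]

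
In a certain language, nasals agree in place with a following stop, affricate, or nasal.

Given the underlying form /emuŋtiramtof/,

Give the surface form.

[emuntirantof]

/ŋ/ before /t/ (alveolar) → [n]
/m/ before /t/ (alveolar) → [n]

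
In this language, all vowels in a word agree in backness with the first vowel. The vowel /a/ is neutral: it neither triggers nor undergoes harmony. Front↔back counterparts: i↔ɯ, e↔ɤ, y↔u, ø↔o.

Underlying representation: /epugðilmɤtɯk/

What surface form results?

/u/ harmonizes with /e/ ([-back]) → [y]
/ɤ/ harmonizes with /e/ ([-back]) → [e]
/ɯ/ harmonizes with /e/ ([-back]) → [i]

[epygðilmetik]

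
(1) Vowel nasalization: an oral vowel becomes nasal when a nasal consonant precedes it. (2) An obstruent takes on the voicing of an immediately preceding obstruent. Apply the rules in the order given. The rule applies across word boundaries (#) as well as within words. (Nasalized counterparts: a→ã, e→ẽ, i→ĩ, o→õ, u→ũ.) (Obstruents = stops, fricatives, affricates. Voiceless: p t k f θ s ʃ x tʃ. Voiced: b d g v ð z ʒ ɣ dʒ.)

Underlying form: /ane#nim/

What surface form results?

[anẽ#nĩm]

Rule 1: /e/ after nasal /n/ → [ẽ]
Rule 1: /i/ after nasal /n/ → [ĩ]
After rule 1: anẽ#nĩm
Rule 2: no segment meets the rule's conditions; no change.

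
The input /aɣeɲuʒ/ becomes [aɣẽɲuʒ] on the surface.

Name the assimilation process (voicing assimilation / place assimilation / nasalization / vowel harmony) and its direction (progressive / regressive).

nasalization, regressive

/e/→[ẽ].
Each target copies a feature from the following segment, so the direction is regressive.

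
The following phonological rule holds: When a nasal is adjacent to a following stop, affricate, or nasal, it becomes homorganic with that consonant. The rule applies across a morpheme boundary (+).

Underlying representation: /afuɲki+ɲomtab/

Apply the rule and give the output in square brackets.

/ɲ/ before /k/ (velar) → [ŋ]
/m/ before /t/ (alveolar) → [n]

[afuŋki+ɲontab]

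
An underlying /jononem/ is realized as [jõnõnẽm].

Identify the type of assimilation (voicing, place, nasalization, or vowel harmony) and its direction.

/o/→[õ] /o/→[õ] /e/→[ẽ].
Each target copies a feature from the following segment, so the direction is regressive.

nasalization, regressive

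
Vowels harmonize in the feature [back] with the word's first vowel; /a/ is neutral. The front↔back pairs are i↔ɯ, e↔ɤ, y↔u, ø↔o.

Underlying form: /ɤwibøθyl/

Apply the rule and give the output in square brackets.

[ɤwɯboθul]

/i/ harmonizes with /ɤ/ ([+back]) → [ɯ]
/ø/ harmonizes with /ɤ/ ([+back]) → [o]
/y/ harmonizes with /ɤ/ ([+back]) → [u]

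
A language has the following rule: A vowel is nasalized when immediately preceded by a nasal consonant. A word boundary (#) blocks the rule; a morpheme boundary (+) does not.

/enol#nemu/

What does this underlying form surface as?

[enõl#nẽmũ]

/o/ after nasal /n/ → [õ]
/e/ after nasal /n/ → [ẽ]
/u/ after nasal /m/ → [ũ]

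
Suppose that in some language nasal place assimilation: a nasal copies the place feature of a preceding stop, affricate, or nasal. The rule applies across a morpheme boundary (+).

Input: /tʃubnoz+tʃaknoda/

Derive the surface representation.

[tʃubmoz+tʃakŋoda]

/n/ after /b/ (labial) → [m]
/n/ after /k/ (velar) → [ŋ]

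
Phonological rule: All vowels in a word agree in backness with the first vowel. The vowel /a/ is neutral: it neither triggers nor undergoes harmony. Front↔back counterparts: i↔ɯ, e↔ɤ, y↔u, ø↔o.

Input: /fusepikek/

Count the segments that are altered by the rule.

3

/e/ harmonizes with /u/ ([+back]) → [ɤ]
/i/ harmonizes with /u/ ([+back]) → [ɯ]
/e/ harmonizes with /u/ ([+back]) → [ɤ]
3 segments change.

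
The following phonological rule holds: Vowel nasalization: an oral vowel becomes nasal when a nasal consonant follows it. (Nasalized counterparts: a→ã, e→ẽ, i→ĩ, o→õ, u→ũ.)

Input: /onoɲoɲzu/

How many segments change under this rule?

3

/o/ before nasal /n/ → [õ]
/o/ before nasal /ɲ/ → [õ]
/o/ before nasal /ɲ/ → [õ]
3 segments change.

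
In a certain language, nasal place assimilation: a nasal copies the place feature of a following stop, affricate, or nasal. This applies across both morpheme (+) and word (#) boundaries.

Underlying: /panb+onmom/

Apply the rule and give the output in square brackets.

[pamb+ommom]

/n/ before /b/ (labial) → [m]
/n/ before /m/ (labial) → [m]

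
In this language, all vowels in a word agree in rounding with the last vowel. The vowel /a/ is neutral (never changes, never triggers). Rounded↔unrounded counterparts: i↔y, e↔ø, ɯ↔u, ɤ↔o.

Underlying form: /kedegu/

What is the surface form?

/e/ harmonizes with /u/ ([+round]) → [ø]
/e/ harmonizes with /u/ ([+round]) → [ø]

[kødøgu]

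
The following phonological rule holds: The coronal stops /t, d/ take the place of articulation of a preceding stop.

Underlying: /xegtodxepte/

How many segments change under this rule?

2

/t/ after /g/ (velar) → [k]
/t/ after /p/ (labial) → [p]
2 segments change.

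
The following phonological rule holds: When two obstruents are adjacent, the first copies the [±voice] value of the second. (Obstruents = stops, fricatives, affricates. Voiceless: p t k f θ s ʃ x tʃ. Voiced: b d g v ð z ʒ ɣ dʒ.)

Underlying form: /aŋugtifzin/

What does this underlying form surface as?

/g/ before /t/ (voiceless) → [k]
/f/ before /z/ (voiced) → [v]

[aŋuktivzin]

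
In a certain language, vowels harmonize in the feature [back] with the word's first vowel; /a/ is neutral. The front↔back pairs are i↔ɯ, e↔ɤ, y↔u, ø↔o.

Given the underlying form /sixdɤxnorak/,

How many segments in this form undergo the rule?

2

/ɤ/ harmonizes with /i/ ([-back]) → [e]
/o/ harmonizes with /i/ ([-back]) → [ø]
2 segments change.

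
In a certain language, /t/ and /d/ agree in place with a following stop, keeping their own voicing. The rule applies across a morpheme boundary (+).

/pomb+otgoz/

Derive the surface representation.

[pomb+okgoz]

/t/ before /g/ (velar) → [k]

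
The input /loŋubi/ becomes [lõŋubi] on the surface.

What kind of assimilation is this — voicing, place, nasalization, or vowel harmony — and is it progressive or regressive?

/o/→[õ].
Each target copies a feature from the following segment, so the direction is regressive.

nasalization, regressive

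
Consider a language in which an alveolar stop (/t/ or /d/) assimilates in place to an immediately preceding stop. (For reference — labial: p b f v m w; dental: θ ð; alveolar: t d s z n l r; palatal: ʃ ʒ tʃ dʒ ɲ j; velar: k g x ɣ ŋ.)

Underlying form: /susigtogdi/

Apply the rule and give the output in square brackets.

[susigkoggi]

/t/ after /g/ (velar) → [k]
/d/ after /g/ (velar) → [g]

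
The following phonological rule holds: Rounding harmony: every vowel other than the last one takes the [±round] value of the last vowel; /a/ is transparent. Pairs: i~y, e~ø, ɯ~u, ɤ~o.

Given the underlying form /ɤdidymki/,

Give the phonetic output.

/y/ harmonizes with /i/ ([-round]) → [i]

[ɤdidimki]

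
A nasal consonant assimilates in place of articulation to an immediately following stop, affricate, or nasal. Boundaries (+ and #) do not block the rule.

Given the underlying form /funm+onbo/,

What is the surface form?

/n/ before /m/ (labial) → [m]
/n/ before /b/ (labial) → [m]

[fumm+ombo]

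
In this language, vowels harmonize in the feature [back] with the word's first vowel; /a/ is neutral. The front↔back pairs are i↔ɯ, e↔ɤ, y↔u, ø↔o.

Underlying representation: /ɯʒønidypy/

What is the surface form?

[ɯʒonɯdupu]

/ø/ harmonizes with /ɯ/ ([+back]) → [o]
/i/ harmonizes with /ɯ/ ([+back]) → [ɯ]
/y/ harmonizes with /ɯ/ ([+back]) → [u]
/y/ harmonizes with /ɯ/ ([+back]) → [u]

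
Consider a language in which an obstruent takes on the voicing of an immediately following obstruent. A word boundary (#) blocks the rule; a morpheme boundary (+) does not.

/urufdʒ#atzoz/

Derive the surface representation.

[uruvdʒ#adzoz]

/f/ before /dʒ/ (voiced) → [v]
/t/ before /z/ (voiced) → [d]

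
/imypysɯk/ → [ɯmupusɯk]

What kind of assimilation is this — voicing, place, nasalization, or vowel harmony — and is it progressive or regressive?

vowel harmony, regressive

/i/→[ɯ] /y/→[u] /y/→[u].
Vowels agree with the last vowel, so the harmony is regressive.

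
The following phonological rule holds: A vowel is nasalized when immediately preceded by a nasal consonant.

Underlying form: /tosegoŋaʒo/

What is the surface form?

/a/ after nasal /ŋ/ → [ã]

[tosegoŋãʒo]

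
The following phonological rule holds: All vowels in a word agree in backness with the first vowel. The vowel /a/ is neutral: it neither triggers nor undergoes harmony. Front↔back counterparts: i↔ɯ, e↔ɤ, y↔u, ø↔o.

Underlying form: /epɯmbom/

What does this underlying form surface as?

/ɯ/ harmonizes with /e/ ([-back]) → [i]
/o/ harmonizes with /e/ ([-back]) → [ø]

[epimbøm]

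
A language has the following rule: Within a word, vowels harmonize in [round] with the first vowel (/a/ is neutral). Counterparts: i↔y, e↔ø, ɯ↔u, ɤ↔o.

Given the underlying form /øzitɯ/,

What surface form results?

/i/ harmonizes with /ø/ ([+round]) → [y]
/ɯ/ harmonizes with /ø/ ([+round]) → [u]

[øzytu]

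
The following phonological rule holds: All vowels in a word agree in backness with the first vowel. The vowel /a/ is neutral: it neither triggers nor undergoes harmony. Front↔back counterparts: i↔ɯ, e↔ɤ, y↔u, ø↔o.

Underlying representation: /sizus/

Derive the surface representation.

/u/ harmonizes with /i/ ([-back]) → [y]

[sizys]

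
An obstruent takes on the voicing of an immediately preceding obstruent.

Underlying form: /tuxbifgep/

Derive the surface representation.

/b/ after /x/ (voiceless) → [p]
/g/ after /f/ (voiceless) → [k]

[tuxpifkep]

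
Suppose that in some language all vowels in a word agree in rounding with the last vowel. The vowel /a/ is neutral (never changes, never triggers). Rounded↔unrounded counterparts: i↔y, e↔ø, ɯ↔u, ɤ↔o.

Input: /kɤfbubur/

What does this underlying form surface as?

[kofbubur]

/ɤ/ harmonizes with /u/ ([+round]) → [o]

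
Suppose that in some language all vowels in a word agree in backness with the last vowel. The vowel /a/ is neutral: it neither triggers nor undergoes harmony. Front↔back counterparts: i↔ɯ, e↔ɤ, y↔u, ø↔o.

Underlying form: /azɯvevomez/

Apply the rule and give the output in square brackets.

/ɯ/ harmonizes with /e/ ([-back]) → [i]
/o/ harmonizes with /e/ ([-back]) → [ø]

[azivevømez]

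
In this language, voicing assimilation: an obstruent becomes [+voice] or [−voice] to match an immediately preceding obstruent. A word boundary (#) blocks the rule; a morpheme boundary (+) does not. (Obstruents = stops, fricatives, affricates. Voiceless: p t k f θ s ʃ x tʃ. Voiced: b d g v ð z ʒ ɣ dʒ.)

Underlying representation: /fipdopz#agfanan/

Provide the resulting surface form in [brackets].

/d/ after /p/ (voiceless) → [t]
/z/ after /p/ (voiceless) → [s]
/f/ after /g/ (voiced) → [v]

[fiptops#agvanan]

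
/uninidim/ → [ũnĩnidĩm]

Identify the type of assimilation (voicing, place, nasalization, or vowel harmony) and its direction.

/u/→[ũ] /i/→[ĩ] /i/→[ĩ].
Each target copies a feature from the following segment, so the direction is regressive.

nasalization, regressive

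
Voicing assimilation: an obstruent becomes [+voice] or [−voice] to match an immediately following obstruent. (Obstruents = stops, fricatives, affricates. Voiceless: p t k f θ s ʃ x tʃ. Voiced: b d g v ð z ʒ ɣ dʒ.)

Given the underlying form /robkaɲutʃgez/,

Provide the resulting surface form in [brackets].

[ropkaɲudʒgez]

/b/ before /k/ (voiceless) → [p]
/tʃ/ before /g/ (voiced) → [dʒ]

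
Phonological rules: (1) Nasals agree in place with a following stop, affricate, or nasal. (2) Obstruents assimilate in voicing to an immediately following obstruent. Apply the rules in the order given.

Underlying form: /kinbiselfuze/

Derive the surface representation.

[kimbiselfuze]

Rule 1: /n/ before /b/ (labial) → [m]
After rule 1: kimbiselfuze
Rule 2: no segment meets the rule's conditions; no change.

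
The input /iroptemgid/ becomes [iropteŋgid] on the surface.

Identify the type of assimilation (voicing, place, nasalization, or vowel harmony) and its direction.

place assimilation, regressive

/m/→[ŋ].
Each target copies a feature from the following segment, so the direction is regressive.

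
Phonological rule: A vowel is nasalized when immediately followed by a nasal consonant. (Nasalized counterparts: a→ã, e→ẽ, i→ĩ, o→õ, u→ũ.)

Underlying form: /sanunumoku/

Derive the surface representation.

/a/ before nasal /n/ → [ã]
/u/ before nasal /n/ → [ũ]
/u/ before nasal /m/ → [ũ]

[sãnũnũmoku]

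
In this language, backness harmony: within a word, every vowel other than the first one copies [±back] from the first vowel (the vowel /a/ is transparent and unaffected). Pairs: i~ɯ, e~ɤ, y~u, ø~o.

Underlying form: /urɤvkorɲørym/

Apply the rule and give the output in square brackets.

[urɤvkorɲorum]

/ø/ harmonizes with /u/ ([+back]) → [o]
/y/ harmonizes with /u/ ([+back]) → [u]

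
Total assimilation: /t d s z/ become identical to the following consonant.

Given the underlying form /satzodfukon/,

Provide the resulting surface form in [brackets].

/t/ before /z/ → [z] (total assimilation)
/d/ before /f/ → [f] (total assimilation)

[sazzoffukon]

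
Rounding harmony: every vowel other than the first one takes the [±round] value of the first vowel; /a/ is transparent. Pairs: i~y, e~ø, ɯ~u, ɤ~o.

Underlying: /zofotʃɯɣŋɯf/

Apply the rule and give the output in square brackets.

[zofotʃuɣŋuf]

/ɯ/ harmonizes with /o/ ([+round]) → [u]
/ɯ/ harmonizes with /o/ ([+round]) → [u]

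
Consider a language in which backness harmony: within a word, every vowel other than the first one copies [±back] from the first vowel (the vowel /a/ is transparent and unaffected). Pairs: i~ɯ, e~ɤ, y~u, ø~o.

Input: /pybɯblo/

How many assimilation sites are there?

2

/ɯ/ harmonizes with /y/ ([-back]) → [i]
/o/ harmonizes with /y/ ([-back]) → [ø]
2 segments change.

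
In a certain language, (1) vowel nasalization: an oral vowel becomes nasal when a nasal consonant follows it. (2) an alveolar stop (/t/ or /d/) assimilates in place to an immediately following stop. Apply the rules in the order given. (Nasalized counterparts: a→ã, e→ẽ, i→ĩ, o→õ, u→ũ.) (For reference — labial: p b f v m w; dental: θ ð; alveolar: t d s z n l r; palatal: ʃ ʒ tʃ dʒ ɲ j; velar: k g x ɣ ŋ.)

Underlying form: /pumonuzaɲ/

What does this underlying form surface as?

Rule 1: /u/ before nasal /m/ → [ũ]
Rule 1: /o/ before nasal /n/ → [õ]
Rule 1: /a/ before nasal /ɲ/ → [ã]
After rule 1: pũmõnuzãɲ
Rule 2: no segment meets the rule's conditions; no change.

[pũmõnuzãɲ]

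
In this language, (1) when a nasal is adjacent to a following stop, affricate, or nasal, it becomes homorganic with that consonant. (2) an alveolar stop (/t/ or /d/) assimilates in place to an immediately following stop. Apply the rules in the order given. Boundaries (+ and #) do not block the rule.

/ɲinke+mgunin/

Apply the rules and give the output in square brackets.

Rule 1: /n/ before /k/ (velar) → [ŋ]
Rule 1: /m/ before /g/ (velar) → [ŋ]
After rule 1: ɲiŋke+ŋgunin
Rule 2: no segment meets the rule's conditions; no change.

[ɲiŋke+ŋgunin]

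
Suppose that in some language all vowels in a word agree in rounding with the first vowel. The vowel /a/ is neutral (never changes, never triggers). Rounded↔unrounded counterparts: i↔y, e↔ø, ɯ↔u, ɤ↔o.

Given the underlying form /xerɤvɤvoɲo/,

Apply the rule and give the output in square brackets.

/o/ harmonizes with /e/ ([-round]) → [ɤ]
/o/ harmonizes with /e/ ([-round]) → [ɤ]

[xerɤvɤvɤɲɤ]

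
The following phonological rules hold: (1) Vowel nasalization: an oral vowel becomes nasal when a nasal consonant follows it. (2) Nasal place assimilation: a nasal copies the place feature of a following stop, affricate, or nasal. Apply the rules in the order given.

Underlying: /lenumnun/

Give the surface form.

[lẽnũnnũn]

Rule 1: /e/ before nasal /n/ → [ẽ]
Rule 1: /u/ before nasal /m/ → [ũ]
Rule 1: /u/ before nasal /n/ → [ũ]
After rule 1: lẽnũmnũn
Rule 2: /m/ before /n/ (alveolar) → [n]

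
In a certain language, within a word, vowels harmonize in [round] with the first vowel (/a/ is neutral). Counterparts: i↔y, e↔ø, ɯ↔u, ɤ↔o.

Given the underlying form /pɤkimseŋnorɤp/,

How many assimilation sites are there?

1

/o/ harmonizes with /ɤ/ ([-round]) → [ɤ]
1 segment changes.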